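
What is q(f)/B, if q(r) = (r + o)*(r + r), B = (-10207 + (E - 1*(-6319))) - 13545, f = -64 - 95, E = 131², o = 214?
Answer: 8745/136 ≈ 64.302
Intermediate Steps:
E = 17161
f = -159
B = -272 (B = (-10207 + (17161 - 1*(-6319))) - 13545 = (-10207 + (17161 + 6319)) - 13545 = (-10207 + 23480) - 13545 = 13273 - 13545 = -272)
q(r) = 2*r*(214 + r) (q(r) = (r + 214)*(r + r) = (214 + r)*(2*r) = 2*r*(214 + r))
q(f)/B = (2*(-159)*(214 - 159))/(-272) = (2*(-159)*55)*(-1/272) = -17490*(-1/272) = 8745/136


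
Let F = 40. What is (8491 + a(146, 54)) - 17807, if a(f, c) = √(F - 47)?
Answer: -9316 + I*√7 ≈ -9316.0 + 2.6458*I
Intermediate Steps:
a(f, c) = I*√7 (a(f, c) = √(40 - 47) = √(-7) = I*√7)
(8491 + a(146, 54)) - 17807 = (8491 + I*√7) - 17807 = -9316 + I*√7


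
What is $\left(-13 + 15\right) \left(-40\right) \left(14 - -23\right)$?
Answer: $-2960$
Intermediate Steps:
$\left(-13 + 15\right) \left(-40\right) \left(14 - -23\right) = 2 \left(-40\right) \left(14 + 23\right) = \left(-80\right) 37 = -2960$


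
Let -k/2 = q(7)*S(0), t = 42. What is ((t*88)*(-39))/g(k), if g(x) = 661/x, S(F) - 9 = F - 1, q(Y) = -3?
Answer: -6918912/661 ≈ -10467.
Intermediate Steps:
S(F) = 8 + F (S(F) = 9 + (F - 1) = 9 + (-1 + F) = 8 + F)
k = 48 (k = -(-6)*(8 + 0) = -(-6)*8 = -2*(-24) = 48)
((t*88)*(-39))/g(k) = ((42*88)*(-39))/((661/48)) = (3696*(-39))/((661*(1/48))) = -144144/661/48 = -144144*48/661 = -6918912/661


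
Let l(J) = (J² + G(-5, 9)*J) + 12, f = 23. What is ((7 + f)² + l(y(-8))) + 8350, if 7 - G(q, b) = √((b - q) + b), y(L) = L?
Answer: 9270 + 8*√23 ≈ 9308.4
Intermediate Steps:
G(q, b) = 7 - √(-q + 2*b) (G(q, b) = 7 - √((b - q) + b) = 7 - √(-q + 2*b))
l(J) = 12 + J² + J*(7 - √23) (l(J) = (J² + (7 - √(-1*(-5) + 2*9))*J) + 12 = (J² + (7 - √(5 + 18))*J) + 12 = (J² + (7 - √23)*J) + 12 = (J² + J*(7 - √23)) + 12 = 12 + J² + J*(7 - √23))
((7 + f)² + l(y(-8))) + 8350 = ((7 + 23)² + (12 + (-8)² - 8*(7 - √23))) + 8350 = (30² + (12 + 64 + (-56 + 8*√23))) + 8350 = (900 + (20 + 8*√23)) + 8350 = (920 + 8*√23) + 8350 = 9270 + 8*√23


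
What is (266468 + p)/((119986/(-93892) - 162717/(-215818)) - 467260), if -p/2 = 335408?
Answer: 36578301447037/42269521055431 ≈ 0.86536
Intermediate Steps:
p = -670816 (p = -2*335408 = -670816)
(266468 + p)/((119986/(-93892) - 162717/(-215818)) - 467260) = (266468 - 670816)/((119986/(-93892) - 162717/(-215818)) - 467260) = -404348/((119986*(-1/93892) - 162717*(-1/215818)) - 467260) = -404348/((-59993/46946 + 162717/215818) - 467260) = -404348/(-1327164248/2532947957 - 467260) = -404348/(-1183546589552068/2532947957) = -404348*(-2532947957/1183546589552068) = 36578301447037/42269521055431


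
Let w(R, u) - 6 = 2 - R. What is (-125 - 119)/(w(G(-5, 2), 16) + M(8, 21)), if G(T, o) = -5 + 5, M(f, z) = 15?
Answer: -244/23 ≈ -10.609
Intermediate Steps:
G(T, o) = 0
w(R, u) = 8 - R (w(R, u) = 6 + (2 - R) = 8 - R)
(-125 - 119)/(w(G(-5, 2), 16) + M(8, 21)) = (-125 - 119)/((8 - 1*0) + 15) = -244/((8 + 0) + 15) = -244/(8 + 15) = -244/23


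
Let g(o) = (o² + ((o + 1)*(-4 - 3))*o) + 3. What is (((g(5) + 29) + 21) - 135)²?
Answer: 71289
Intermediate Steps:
g(o) = 3 + o² + o*(-7 - 7*o) (g(o) = (o² + ((1 + o)*(-7))*o) + 3 = (o² + (-7 - 7*o)*o) + 3 = (o² + o*(-7 - 7*o)) + 3 = 3 + o² + o*(-7 - 7*o))
(((g(5) + 29) + 21) - 135)² = ((((3 - 7*5 - 6*5²) + 29) + 21) - 135)² = ((((3 - 35 - 6*25) + 29) + 21) - 135)² = ((((3 - 35 - 150) + 29) + 21) - 135)² = (((-182 + 29) + 21) - 135)² = ((-153 + 21) - 135)² = (-132 - 135)² = (-267)² = 71289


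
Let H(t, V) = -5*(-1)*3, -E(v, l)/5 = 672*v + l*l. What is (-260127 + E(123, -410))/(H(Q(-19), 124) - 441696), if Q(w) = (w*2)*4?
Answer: 1513907/441681 ≈ 3.4276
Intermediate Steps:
E(v, l) = -3360*v - 5*l² (E(v, l) = -5*(672*v + l*l) = -5*(672*v + l²) = -5*(l² + 672*v) = -3360*v - 5*l²)
Q(w) = 8*w (Q(w) = (2*w)*4 = 8*w)
H(t, V) = 15 (H(t, V) = 5*3 = 15)
(-260127 + E(123, -410))/(H(Q(-19), 124) - 441696) = (-260127 + (-3360*123 - 5*(-410)²))/(15 - 441696) = (-260127 + (-413280 - 5*168100))/(-441681) = (-260127 + (-413280 - 840500))*(-1/441681) = (-260127 - 1253780)*(-1/441681) = -1513907*(-1/441681) = 1513907/441681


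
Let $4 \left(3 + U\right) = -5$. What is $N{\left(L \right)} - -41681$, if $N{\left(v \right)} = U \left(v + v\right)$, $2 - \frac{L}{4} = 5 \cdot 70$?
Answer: $53513$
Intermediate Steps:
$L = -1392$ ($L = 8 - 4 \cdot 5 \cdot 70 = 8 - 1400 = -1392$)
$U = - \frac{17}{4}$ ($U = -3 + \frac{1}{4} \left(-5\right) = -3 - \frac{5}{4} = - \frac{17}{4} \approx -4.25$)
$N{\left(v \right)} = - \frac{17 v}{2}$ ($N{\left(v \right)} = - \frac{17 \left(v + v\right)}{4} = - \frac{17 \cdot 2 v}{4} = - \frac{17 v}{2}$)
$N{\left(L \right)} - -41681 = \left(- \frac{17}{2}\right) \left(-1392\right) - -41681 = 11832 + 41681 = 53513$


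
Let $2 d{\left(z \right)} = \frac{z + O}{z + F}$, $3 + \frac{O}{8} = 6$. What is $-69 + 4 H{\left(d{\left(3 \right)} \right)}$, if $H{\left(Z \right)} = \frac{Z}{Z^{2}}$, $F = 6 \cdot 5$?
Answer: $- \frac{533}{9} \approx -59.222$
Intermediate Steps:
$F = 30$
$O = 24$ ($O = -24 + 8 \cdot 6 = -24 + 48 = 24$)
$d{\left(z \right)} = \frac{24 + z}{2 \left(30 + z\right)}$ ($d{\left(z \right)} = \frac{\left(z + 24\right) \frac{1}{z + 30}}{2} = \frac{\left(24 + z\right) \frac{1}{30 + z}}{2} = \frac{\frac{1}{30 + z} \left(24 + z\right)}{2} = \frac{24 + z}{2 \left(30 + z\right)}$)
$H{\left(Z \right)} = \frac{1}{Z}$ ($H{\left(Z \right)} = \frac{Z}{Z^{2}} = \frac{1}{Z}$)
$-69 + 4 H{\left(d{\left(3 \right)} \right)} = -69 + \frac{4}{\frac{1}{2} \frac{1}{30 + 3} \left(24 + 3\right)} = -69 + \frac{4}{\frac{1}{2} \cdot \frac{1}{33} \cdot 27} = -69 + \frac{4}{\frac{9}{22}} = -69 + 4 \cdot \frac{22}{9} = -69 + \frac{88}{9} = - \frac{533}{9}$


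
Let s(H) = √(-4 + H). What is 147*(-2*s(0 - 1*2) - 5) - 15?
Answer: -750 - 294*I*√6 ≈ -750.0 - 720.15*I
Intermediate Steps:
147*(-2*s(0 - 1*2) - 5) - 15 = 147*(-2*√(-4 + (0 - 1*2)) - 5) - 15 = 147*(-2*√(-4 + (0 - 2)) - 5) - 15 = 147*(-2*√(-4 - 2) - 5) - 15 = 147*(-2*I*√6 - 5) - 15 = 147*(-5 - 2*I*√6) - 15 = (-735 - 294*I*√6) - 15 = -750 - 294*I*√6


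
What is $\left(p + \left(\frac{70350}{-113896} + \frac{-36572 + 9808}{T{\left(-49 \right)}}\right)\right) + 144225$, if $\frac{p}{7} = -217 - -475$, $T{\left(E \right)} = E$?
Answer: $\frac{409014928709}{2790452} \approx 1.4658 \cdot 10^{5}$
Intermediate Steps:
$p = 1806$ ($p = 7 \left(-217 - -475\right) = 7 \left(-217 + 475\right) = 7 \cdot 258 = 1806$)
$\left(p + \left(\frac{70350}{-113896} + \frac{-36572 + 9808}{T{\left(-49 \right)}}\right)\right) + 144225 = \left(1806 + \left(\frac{70350}{-113896} + \frac{-36572 + 9808}{-49}\right)\right) + 144225 = \left(1806 + \left(70350 \left(- \frac{1}{113896}\right) - - \frac{26764}{49}\right)\right) + 144225 = \left(1806 + \left(- \frac{35175}{56948} + \frac{26764}{49}\right)\right) + 144225 = \left(1806 + \frac{1522432697}{2790452}\right) + 144225 = \frac{6561989009}{2790452} + 144225 = \frac{409014928709}{2790452}$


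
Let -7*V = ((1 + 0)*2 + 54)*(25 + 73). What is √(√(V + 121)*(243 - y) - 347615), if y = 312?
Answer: √(-347615 - 69*I*√663) ≈ 1.507 - 589.59*I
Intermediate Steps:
V = -784 (V = -((1 + 0)*2 + 54)*(25 + 73)/7 = -(1*2 + 54)*98/7 = -(2 + 54)*98/7 = -8*98 = -⅐*5488 = -784)
√(√(V + 121)*(243 - y) - 347615) = √(√(-784 + 121)*(243 - 1*312) - 347615) = √(√(-663)*(243 - 312) - 347615) = √((I*√663)*(-69) - 347615) = √(-69*I*√663 - 347615) = √(-347615 - 69*I*√663)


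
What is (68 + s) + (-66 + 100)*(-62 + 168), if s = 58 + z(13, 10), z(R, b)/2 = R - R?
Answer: 3730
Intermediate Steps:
z(R, b) = 0 (z(R, b) = 2*(R - R) = 2*0 = 0)
s = 58 (s = 58 + 0 = 58)
(68 + s) + (-66 + 100)*(-62 + 168) = (68 + 58) + (-66 + 100)*(-62 + 168) = 126 + 34*106 = 126 + 3604 = 3730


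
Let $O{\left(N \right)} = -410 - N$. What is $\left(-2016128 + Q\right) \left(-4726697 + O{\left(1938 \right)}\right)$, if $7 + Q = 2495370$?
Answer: $-2266323880575$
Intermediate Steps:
$Q = 2495363$ ($Q = -7 + 2495370 = 2495363$)
$\left(-2016128 + Q\right) \left(-4726697 + O{\left(1938 \right)}\right) = \left(-2016128 + 2495363\right) \left(-4726697 - 2348\right) = 479235 \left(-4726697 - 2348\right) = 479235 \left(-4729045\right) = -2266323880575$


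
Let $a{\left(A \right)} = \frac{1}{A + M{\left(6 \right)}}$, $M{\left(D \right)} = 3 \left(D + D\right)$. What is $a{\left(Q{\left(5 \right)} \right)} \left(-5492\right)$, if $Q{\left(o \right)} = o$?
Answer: $- \frac{5492}{41} \approx -133.95$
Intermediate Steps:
$M{\left(D \right)} = 6 D$ ($M{\left(D \right)} = 3 \cdot 2 D = 6 D$)
$a{\left(A \right)} = \frac{1}{36 + A}$ ($a{\left(A \right)} = \frac{1}{A + 6 \cdot 6} = \frac{1}{A + 36} = \frac{1}{36 + A}$)
$a{\left(Q{\left(5 \right)} \right)} \left(-5492\right) = \frac{1}{36 + 5} \left(-5492\right) = \frac{1}{41} \left(-5492\right) = - \frac{5492}{41}$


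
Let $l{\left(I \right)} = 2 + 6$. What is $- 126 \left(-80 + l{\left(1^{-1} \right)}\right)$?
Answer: $9072$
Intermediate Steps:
$l{\left(I \right)} = 8$
$- 126 \left(-80 + l{\left(1^{-1} \right)}\right) = - 126 \left(-80 + 8\right) = \left(-126\right) \left(-72\right) = 9072$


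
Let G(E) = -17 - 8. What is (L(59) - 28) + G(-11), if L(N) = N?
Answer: 6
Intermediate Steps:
G(E) = -25
(L(59) - 28) + G(-11) = (59 - 28) - 25 = 31 - 25 = 6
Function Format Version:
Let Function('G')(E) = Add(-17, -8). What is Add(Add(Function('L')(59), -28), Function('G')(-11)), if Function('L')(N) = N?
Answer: 6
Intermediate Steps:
Function('G')(E) = -25
Add(Add(Function('L')(59), -28), Function('G')(-11)) = Add(Add(59, -28), -25) = Add(31, -25) = 6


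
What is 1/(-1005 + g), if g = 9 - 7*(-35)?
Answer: -1/751 ≈ -0.0013316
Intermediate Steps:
g = 254 (g = 9 + 245 = 254)
1/(-1005 + g) = 1/(-1005 + 254) = 1/(-751) = -1/751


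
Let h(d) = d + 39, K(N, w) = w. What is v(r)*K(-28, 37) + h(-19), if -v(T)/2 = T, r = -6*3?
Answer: 1352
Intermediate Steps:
r = -18
h(d) = 39 + d
v(T) = -2*T
v(r)*K(-28, 37) + h(-19) = -2*(-18)*37 + (39 - 19) = 36*37 + 20 = 1332 + 20 = 1352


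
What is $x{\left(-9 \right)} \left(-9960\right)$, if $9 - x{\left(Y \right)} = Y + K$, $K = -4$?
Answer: $-219120$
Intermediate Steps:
$x{\left(Y \right)} = 13 - Y$ ($x{\left(Y \right)} = 9 - \left(Y - 4\right) = 9 - \left(-4 + Y\right) = 13 - Y$)
$x{\left(-9 \right)} \left(-9960\right) = \left(13 - -9\right) \left(-9960\right) = \left(13 + 9\right) \left(-9960\right) = 22 \left(-9960\right) = -219120$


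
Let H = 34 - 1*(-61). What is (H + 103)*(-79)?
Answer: -15642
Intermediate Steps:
H = 95 (H = 34 + 61 = 95)
(H + 103)*(-79) = (95 + 103)*(-79) = 198*(-79) = -15642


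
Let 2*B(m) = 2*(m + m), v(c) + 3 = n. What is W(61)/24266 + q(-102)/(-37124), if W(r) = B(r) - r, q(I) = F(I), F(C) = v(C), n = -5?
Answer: 614673/225212746 ≈ 0.0027293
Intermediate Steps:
v(c) = -8 (v(c) = -3 - 5 = -8)
F(C) = -8
B(m) = 2*m (B(m) = (2*(m + m))/2 = (2*(2*m))/2 = (4*m)/2 = 2*m)
q(I) = -8
W(r) = r (W(r) = 2*r - r = r)
W(61)/24266 + q(-102)/(-37124) = 61/24266 - 8/(-37124) = 61*(1/24266) - 8*(-1/37124) = 61/24266 + 2/9281 = 614673/225212746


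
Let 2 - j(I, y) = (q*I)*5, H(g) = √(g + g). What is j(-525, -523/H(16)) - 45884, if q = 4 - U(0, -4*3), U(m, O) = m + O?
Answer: -3882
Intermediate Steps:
H(g) = √2*√g (H(g) = √(2*g) = √2*√g)
U(m, O) = O + m
q = 16 (q = 4 - (-4*3 + 0) = 4 - (-12 + 0) = 4 - 1*(-12) = 4 + 12 = 16)
j(I, y) = 2 - 80*I (j(I, y) = 2 - 16*I*5 = 2 - 80*I)
j(-525, -523/H(16)) - 45884 = (2 - 80*(-525)) - 45884 = (2 + 42000) - 45884 = 42002 - 45884 = -3882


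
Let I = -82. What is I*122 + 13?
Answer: -9991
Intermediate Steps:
I*122 + 13 = -82*122 + 13 = -10004 + 13 = -9991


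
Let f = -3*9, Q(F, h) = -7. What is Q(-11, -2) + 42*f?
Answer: -1141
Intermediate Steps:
f = -27
Q(-11, -2) + 42*f = -7 + 42*(-27) = -7 - 1134 = -1141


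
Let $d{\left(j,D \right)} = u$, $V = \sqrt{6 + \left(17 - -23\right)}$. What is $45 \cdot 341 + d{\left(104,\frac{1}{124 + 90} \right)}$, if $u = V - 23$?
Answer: $15322 + \sqrt{46} \approx 15329.0$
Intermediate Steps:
$V = \sqrt{46}$ ($V = \sqrt{6 + \left(17 + 23\right)} = \sqrt{6 + 40} = \sqrt{46} \approx 6.7823$)
$u = -23 + \sqrt{46}$ ($u = \sqrt{46} - 23 = -23 + \sqrt{46} \approx -16.218$)
$d{\left(j,D \right)} = -23 + \sqrt{46}$
$45 \cdot 341 + d{\left(104,\frac{1}{124 + 90} \right)} = 45 \cdot 341 - \left(23 - \sqrt{46}\right) = 15345 - \left(23 - \sqrt{46}\right) = 15322 + \sqrt{46}$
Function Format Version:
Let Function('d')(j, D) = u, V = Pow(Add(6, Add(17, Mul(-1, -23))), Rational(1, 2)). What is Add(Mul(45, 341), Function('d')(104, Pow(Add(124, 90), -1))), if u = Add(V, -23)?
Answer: Add(15322, Pow(46, Rational(1, 2))) ≈ 15329.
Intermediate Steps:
V = Pow(46, Rational(1, 2)) (V = Pow(Add(6, Add(17, 23)), Rational(1, 2)) = Pow(Add(6, 40), Rational(1, 2)) = Pow(46, Rational(1, 2)) ≈ 6.7823)
u = Add(-23, Pow(46, Rational(1, 2))) (u = Add(Pow(46, Rational(1, 2)), -23) = Add(-23, Pow(46, Rational(1, 2))) ≈ -16.218)
Function('d')(j, D) = Add(-23, Pow(46, Rational(1, 2)))
Add(Mul(45, 341), Function('d')(104, Pow(Add(124, 90), -1))) = Add(Mul(45, 341), Add(-23, Pow(46, Rational(1, 2)))) = Add(15345, Add(-23, Pow(46, Rational(1, 2)))) = Add(15322, Pow(46, Rational(1, 2)))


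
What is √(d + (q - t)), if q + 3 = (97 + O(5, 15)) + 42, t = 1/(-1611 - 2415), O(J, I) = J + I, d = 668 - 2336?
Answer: I*√24507514086/4026 ≈ 38.884*I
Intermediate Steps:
d = -1668
O(J, I) = I + J
t = -1/4026 (t = 1/(-4026) = -1/4026 ≈ -0.00024839)
q = 156 (q = -3 + ((97 + (15 + 5)) + 42) = -3 + ((97 + 20) + 42) = -3 + (117 + 42) = -3 + 159 = 156)
√(d + (q - t)) = √(-1668 + (156 - 1*(-1/4026))) = √(-1668 + (156 + 1/4026)) = √(-1668 + 628057/4026) = √(-6087311/4026) = I*√24507514086/4026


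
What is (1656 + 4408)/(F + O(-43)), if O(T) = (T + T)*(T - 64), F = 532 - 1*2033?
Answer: 6064/7701 ≈ 0.78743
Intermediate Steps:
F = -1501 (F = 532 - 2033 = -1501)
O(T) = 2*T*(-64 + T) (O(T) = (2*T)*(-64 + T) = 2*T*(-64 + T))
(1656 + 4408)/(F + O(-43)) = (1656 + 4408)/(-1501 + 2*(-43)*(-64 - 43)) = 6064/(-1501 + 2*(-43)*(-107)) = 6064/(-1501 + 9202) = 6064/7701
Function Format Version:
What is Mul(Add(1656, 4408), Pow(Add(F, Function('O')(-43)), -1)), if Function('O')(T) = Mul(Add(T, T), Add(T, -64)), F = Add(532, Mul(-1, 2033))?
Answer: Rational(6064, 7701) ≈ 0.78743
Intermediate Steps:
F = -1501 (F = Add(532, -2033) = -1501)
Function('O')(T) = Mul(2, T, Add(-64, T)) (Function('O')(T) = Mul(Mul(2, T), Add(-64, T)) = Mul(2, T, Add(-64, T)))
Mul(Add(1656, 4408), Pow(Add(F, Function('O')(-43)), -1)) = Mul(Add(1656, 4408), Pow(Add(-1501, Mul(2, -43, Add(-64, -43))), -1)) = Mul(6064, Pow(Add(-1501, Mul(2, -43, -107)), -1)) = Mul(6064, Pow(Add(-1501, 9202), -1)) = Mul(6064, Pow(7701, -1)) = Mul(6064, Rational(1, 7701)) = Rational(6064, 7701)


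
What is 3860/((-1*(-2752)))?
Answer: 965/688 ≈ 1.4026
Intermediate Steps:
3860/((-1*(-2752))) = 3860/2752 = 3860*(1/2752) = 965/688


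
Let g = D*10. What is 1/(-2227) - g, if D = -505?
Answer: 11246349/2227 ≈ 5050.0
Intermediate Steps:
g = -5050 (g = -505*10 = -5050)
1/(-2227) - g = 1/(-2227) - 1*(-5050) = -1/2227 + 5050 = 11246349/2227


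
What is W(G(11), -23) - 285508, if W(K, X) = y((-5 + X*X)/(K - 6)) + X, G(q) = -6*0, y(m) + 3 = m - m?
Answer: -285534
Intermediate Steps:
y(m) = -3 (y(m) = -3 + (m - m) = -3 + 0 = -3)
G(q) = 0
W(K, X) = -3 + X
W(G(11), -23) - 285508 = (-3 - 23) - 285508 = -26 - 285508 = -285534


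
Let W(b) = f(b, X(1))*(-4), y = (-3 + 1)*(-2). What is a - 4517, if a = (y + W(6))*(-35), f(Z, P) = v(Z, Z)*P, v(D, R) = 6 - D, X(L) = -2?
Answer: -4657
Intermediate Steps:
f(Z, P) = P*(6 - Z) (f(Z, P) = (6 - Z)*P = P*(6 - Z))
y = 4 (y = -2*(-2) = 4)
W(b) = 48 - 8*b (W(b) = -2*(6 - b)*(-4) = (-12 + 2*b)*(-4) = 48 - 8*b)
a = -140 (a = (4 + (48 - 8*6))*(-35) = (4 + (48 - 48))*(-35) = (4 + 0)*(-35) = 4*(-35) = -140)
a - 4517 = -140 - 4517 = -4657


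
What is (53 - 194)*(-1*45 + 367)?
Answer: -45402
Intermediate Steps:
(53 - 194)*(-1*45 + 367) = -141*(-45 + 367) = -141*322 = -45402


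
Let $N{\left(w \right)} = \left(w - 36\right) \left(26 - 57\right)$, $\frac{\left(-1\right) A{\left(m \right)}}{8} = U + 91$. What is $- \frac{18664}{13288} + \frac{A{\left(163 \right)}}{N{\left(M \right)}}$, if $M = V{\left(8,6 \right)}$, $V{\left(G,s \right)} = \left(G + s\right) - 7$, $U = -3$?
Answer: $- \frac{3266711}{1493239} \approx -2.1877$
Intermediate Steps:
$A{\left(m \right)} = -704$ ($A{\left(m \right)} = - 8 \left(-3 + 91\right) = \left(-8\right) 88 = -704$)
$V{\left(G,s \right)} = -7 + G + s$
$M = 7$ ($M = -7 + 8 + 6 = 7$)
$N{\left(w \right)} = 1116 - 31 w$ ($N{\left(w \right)} = \left(-36 + w\right) \left(-31\right) = 1116 - 31 w$)
$- \frac{18664}{13288} + \frac{A{\left(163 \right)}}{N{\left(M \right)}} = - \frac{18664}{13288} - \frac{704}{1116 - 217} = \left(-18664\right) \frac{1}{13288} - \frac{704}{1116 - 217} = - \frac{2333}{1661} - \frac{704}{899} = - \frac{3266711}{1493239}$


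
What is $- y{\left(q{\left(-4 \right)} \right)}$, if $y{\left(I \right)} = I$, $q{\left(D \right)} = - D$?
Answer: $-4$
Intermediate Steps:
$- y{\left(q{\left(-4 \right)} \right)} = - \left(-1\right) \left(-4\right) = \left(-1\right) 4 = -4$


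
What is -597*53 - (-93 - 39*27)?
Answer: -30495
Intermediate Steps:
-597*53 - (-93 - 39*27) = -31641 - (-93 - 1053) = -31641 - 1*(-1146) = -31641 + 1146 = -30495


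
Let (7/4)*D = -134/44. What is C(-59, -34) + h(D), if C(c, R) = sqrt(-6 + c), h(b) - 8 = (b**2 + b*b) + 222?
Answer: 1399582/5929 + I*sqrt(65) ≈ 236.06 + 8.0623*I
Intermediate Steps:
D = -134/77 (D = 4*(-134/44)/7 = 4*(-134*1/44)/7 = (4/7)*(-67/22) = -134/77 ≈ -1.7403)
h(b) = 230 + 2*b**2 (h(b) = 8 + ((b**2 + b*b) + 222) = 8 + ((b**2 + b**2) + 222) = 8 + (2*b**2 + 222) = 8 + (222 + 2*b**2) = 230 + 2*b**2)
C(-59, -34) + h(D) = sqrt(-6 - 59) + (230 + 2*(-134/77)**2) = sqrt(-65) + (230 + 2*(17956/5929)) = I*sqrt(65) + (230 + 35912/5929) = I*sqrt(65) + 1399582/5929 = 1399582/5929 + I*sqrt(65)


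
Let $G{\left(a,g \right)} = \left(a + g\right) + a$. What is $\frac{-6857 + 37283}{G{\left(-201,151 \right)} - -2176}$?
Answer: $\frac{2766}{175} \approx 15.806$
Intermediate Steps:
$G{\left(a,g \right)} = g + 2 a$
$\frac{-6857 + 37283}{G{\left(-201,151 \right)} - -2176} = \frac{-6857 + 37283}{\left(151 + 2 \left(-201\right)\right) - -2176} = \frac{30426}{\left(151 - 402\right) + \left(\left(-449 + 5309\right) - 2684\right)} = \frac{30426}{-251 + \left(4860 - 2684\right)} = \frac{30426}{-251 + 2176} = \frac{30426}{1925} = 30426 \cdot \frac{1}{1925} = \frac{2766}{175}$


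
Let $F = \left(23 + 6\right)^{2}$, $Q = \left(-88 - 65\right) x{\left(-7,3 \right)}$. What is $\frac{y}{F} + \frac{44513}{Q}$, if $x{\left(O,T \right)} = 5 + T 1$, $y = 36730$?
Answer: $\frac{7522087}{1029384} \approx 7.3074$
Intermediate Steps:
$x{\left(O,T \right)} = 5 + T$
$Q = -1224$ ($Q = \left(-88 - 65\right) \left(5 + 3\right) = \left(-153\right) 8 = -1224$)
$F = 841$ ($F = 29^{2} = 841$)
$\frac{y}{F} + \frac{44513}{Q} = \frac{36730}{841} + \frac{44513}{-1224} = 36730 \cdot \frac{1}{841} + 44513 \left(- \frac{1}{1224}\right) = \frac{36730}{841} - \frac{44513}{1224} = \frac{7522087}{1029384}$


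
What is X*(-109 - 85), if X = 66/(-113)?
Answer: 12804/113 ≈ 113.31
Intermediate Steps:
X = -66/113 (X = 66*(-1/113) = -66/113 ≈ -0.58407)
X*(-109 - 85) = -66*(-109 - 85)/113 = -66/113*(-194) = 12804/113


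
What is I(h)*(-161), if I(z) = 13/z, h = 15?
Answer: -2093/15 ≈ -139.53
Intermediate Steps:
I(h)*(-161) = (13/15)*(-161) = -2093/15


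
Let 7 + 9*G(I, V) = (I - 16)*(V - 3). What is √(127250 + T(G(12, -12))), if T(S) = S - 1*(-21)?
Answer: 2*√286373/3 ≈ 356.76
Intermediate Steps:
G(I, V) = -7/9 + (-16 + I)*(-3 + V)/9 (G(I, V) = -7/9 + ((I - 16)*(V - 3))/9 = -7/9 + ((-16 + I)*(-3 + V))/9 = -7/9 + (-16 + I)*(-3 + V)/9)
T(S) = 21 + S (T(S) = S + 21 = 21 + S)
√(127250 + T(G(12, -12))) = √(127250 + (21 + (41/9 - 16/9*(-12) - ⅓*12 + (⅑)*12*(-12)))) = √(127250 + (21 + (41/9 + 64/3 - 4 - 16))) = √(127250 + (21 + 53/9)) = √(127250 + 242/9) = √(1145492/9) = 2*√286373/3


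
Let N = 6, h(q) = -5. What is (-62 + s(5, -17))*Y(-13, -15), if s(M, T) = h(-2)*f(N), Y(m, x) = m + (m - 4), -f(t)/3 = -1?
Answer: 2310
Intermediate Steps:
f(t) = 3 (f(t) = -3*(-1) = 3)
Y(m, x) = -4 + 2*m (Y(m, x) = m + (-4 + m) = -4 + 2*m)
s(M, T) = -15 (s(M, T) = -5*3 = -15)
(-62 + s(5, -17))*Y(-13, -15) = (-62 - 15)*(-4 + 2*(-13)) = -77*(-4 - 26) = -77*(-30) = 2310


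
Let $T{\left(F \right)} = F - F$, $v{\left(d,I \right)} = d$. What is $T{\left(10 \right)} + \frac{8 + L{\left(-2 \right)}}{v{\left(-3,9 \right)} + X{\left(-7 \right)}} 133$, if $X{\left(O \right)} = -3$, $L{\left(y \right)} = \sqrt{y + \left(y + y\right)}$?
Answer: $- \frac{532}{3} - \frac{133 i \sqrt{6}}{6} \approx -177.33 - 54.297 i$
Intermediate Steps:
$L{\left(y \right)} = \sqrt{3} \sqrt{y}$ ($L{\left(y \right)} = \sqrt{y + 2 y} = \sqrt{3 y} = \sqrt{3} \sqrt{y}$)
$T{\left(F \right)} = 0$
$T{\left(10 \right)} + \frac{8 + L{\left(-2 \right)}}{v{\left(-3,9 \right)} + X{\left(-7 \right)}} 133 = 0 + \frac{8 + \sqrt{3} \sqrt{-2}}{-3 - 3} \cdot 133 = 0 + \frac{8 + \sqrt{3} i \sqrt{2}}{-6} \cdot 133 = 0 + \left(8 + i \sqrt{6}\right) \left(- \frac{1}{6}\right) 133 = 0 + \left(- \frac{4}{3} - \frac{i \sqrt{6}}{6}\right) 133 = 0 - \left(\frac{532}{3} + \frac{133 i \sqrt{6}}{6}\right) = - \frac{532}{3} - \frac{133 i \sqrt{6}}{6}$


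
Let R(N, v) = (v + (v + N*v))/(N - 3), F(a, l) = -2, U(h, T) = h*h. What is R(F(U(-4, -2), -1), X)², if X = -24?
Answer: 0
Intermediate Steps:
U(h, T) = h²
R(N, v) = (2*v + N*v)/(-3 + N)
R(F(U(-4, -2), -1), X)² = (-24*(2 - 2)/(-3 - 2))² = (-24*0/(-5))² = (-24*(-⅕)*0)² = 0² = 0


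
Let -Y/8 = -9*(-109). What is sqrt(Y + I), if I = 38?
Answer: I*sqrt(7810) ≈ 88.374*I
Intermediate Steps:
Y = -7848 (Y = -(-72)*(-109) = -8*981 = -7848)
sqrt(Y + I) = sqrt(-7848 + 38) = sqrt(-7810) = I*sqrt(7810)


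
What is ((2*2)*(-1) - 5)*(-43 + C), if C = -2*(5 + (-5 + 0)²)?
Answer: 927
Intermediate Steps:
C = -60 (C = -2*(5 + (-5)²) = -2*(5 + 25) = -2*30 = -60)
((2*2)*(-1) - 5)*(-43 + C) = ((2*2)*(-1) - 5)*(-43 - 60) = (4*(-1) - 5)*(-103) = (-4 - 5)*(-103) = -9*(-103) = 927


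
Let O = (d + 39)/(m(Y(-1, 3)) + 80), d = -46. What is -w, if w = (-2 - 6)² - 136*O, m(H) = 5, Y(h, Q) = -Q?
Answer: -376/5 ≈ -75.200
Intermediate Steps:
O = -7/85 (O = (-46 + 39)/(5 + 80) = -7/85 ≈ -0.082353)
w = 376/5 (w = (-2 - 6)² - 136*(-7/85) = (-8)² + 56/5 = 64 + 56/5 = 376/5 ≈ 75.200)
-w = -1*376/5 = -376/5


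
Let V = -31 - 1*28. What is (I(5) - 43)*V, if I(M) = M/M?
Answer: 2478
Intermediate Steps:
I(M) = 1
V = -59 (V = -31 - 28 = -59)
(I(5) - 43)*V = (1 - 43)*(-59) = -42*(-59) = 2478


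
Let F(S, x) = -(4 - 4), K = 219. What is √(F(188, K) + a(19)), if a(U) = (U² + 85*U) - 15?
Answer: √1961 ≈ 44.283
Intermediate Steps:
a(U) = -15 + U² + 85*U
F(S, x) = 0 (F(S, x) = -1*0 = 0)
√(F(188, K) + a(19)) = √(0 + (-15 + 19² + 85*19)) = √(0 + (-15 + 361 + 1615)) = √(0 + 1961) = √1961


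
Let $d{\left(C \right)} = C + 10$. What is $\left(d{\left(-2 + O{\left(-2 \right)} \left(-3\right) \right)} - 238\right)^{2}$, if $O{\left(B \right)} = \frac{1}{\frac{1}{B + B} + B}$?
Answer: $\frac{470596}{9} \approx 52288.0$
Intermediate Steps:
$O{\left(B \right)} = \frac{1}{B + \frac{1}{2 B}}$ ($O{\left(B \right)} = \frac{1}{\frac{1}{2 B} + B} = \frac{1}{B + \frac{1}{2 B}}$)
$d{\left(C \right)} = 10 + C$
$\left(d{\left(-2 + O{\left(-2 \right)} \left(-3\right) \right)} - 238\right)^{2} = \left(\left(10 - \left(2 - 2 \left(-2\right) \frac{1}{1 + 2 \left(-2\right)^{2}} \left(-3\right)\right)\right) - 238\right)^{2} = \left(\left(10 - \left(2 - 2 \left(-2\right) \frac{1}{1 + 2 \cdot 4} \left(-3\right)\right)\right) - 238\right)^{2} = \left(\left(10 - \left(2 - 2 \left(-2\right) \frac{1}{1 + 8} \left(-3\right)\right)\right) - 238\right)^{2} = \left(\left(10 - \left(2 - 2 \left(-2\right) \frac{1}{9} \left(-3\right)\right)\right) - 238\right)^{2} = \left(\left(10 - \frac{2}{3}\right) - 238\right)^{2} = \left(\frac{28}{3} - 238\right)^{2} = \left(- \frac{686}{3}\right)^{2} = \frac{470596}{9}$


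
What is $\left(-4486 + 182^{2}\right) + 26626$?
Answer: $55264$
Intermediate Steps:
$\left(-4486 + 182^{2}\right) + 26626 = \left(-4486 + 33124\right) + 26626 = 28638 + 26626 = 55264$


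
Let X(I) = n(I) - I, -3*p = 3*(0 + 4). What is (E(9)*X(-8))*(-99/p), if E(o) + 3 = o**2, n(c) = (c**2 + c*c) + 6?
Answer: 274131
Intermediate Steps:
n(c) = 6 + 2*c**2 (n(c) = (c**2 + c**2) + 6 = 2*c**2 + 6 = 6 + 2*c**2)
p = -4 (p = -(0 + 4) = -4 ≈ -4.0000)
E(o) = -3 + o**2
X(I) = 6 - I + 2*I**2 (X(I) = (6 + 2*I**2) - I = 6 - I + 2*I**2)
(E(9)*X(-8))*(-99/p) = ((-3 + 9**2)*(6 - 1*(-8) + 2*(-8)**2))*(-99/(-4)) = ((-3 + 81)*(6 + 8 + 2*64))*(-99*(-1/4)) = (78*(6 + 8 + 128))*(99/4) = (78*142)*(99/4) = 11076*(99/4) = 274131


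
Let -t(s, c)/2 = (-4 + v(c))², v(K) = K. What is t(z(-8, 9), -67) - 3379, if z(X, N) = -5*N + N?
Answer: -13461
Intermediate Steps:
z(X, N) = -4*N
t(s, c) = -2*(-4 + c)²
t(z(-8, 9), -67) - 3379 = -2*(-4 - 67)² - 3379 = -2*(-71)² - 3379 = -2*5041 - 3379 = -10082 - 3379 = -13461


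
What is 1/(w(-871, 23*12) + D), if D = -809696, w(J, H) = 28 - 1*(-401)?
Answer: -1/809267 ≈ -1.2357e-6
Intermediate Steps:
w(J, H) = 429 (w(J, H) = 28 + 401 = 429)
1/(w(-871, 23*12) + D) = 1/(429 - 809696) = 1/(-809267) = -1/809267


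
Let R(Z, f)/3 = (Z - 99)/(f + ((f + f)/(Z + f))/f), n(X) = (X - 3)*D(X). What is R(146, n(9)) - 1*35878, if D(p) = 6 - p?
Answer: -41304602/1151 ≈ -35886.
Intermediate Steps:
n(X) = (-3 + X)*(6 - X) (n(X) = (X - 3)*(6 - X) = (-3 + X)*(6 - X))
R(Z, f) = 3*(-99 + Z)/(f + 2/(Z + f)) (R(Z, f) = 3*((Z - 99)/(f + ((f + f)/(Z + f))/f)) = 3*((-99 + Z)/(f + ((2*f)/(Z + f))/f)) = 3*((-99 + Z)/(f + (2*f/(Z + f))/f)) = 3*((-99 + Z)/(f + 2/(Z + f))) = 3*(-99 + Z)/(f + 2/(Z + f)))
R(146, n(9)) - 1*35878 = 3*(146² - 99*146 - (-99)*(-6 + 9)*(-3 + 9) + 146*(-(-6 + 9)*(-3 + 9)))/(2 + (-(-6 + 9)*(-3 + 9))² + 146*(-(-6 + 9)*(-3 + 9))) - 1*35878 = 3*(21316 - 14454 - (-99)*3*6 + 146*(-1*3*6))/(2 + (-1*3*6)² + 146*(-1*3*6)) - 35878 = 3*(21316 - 14454 - 99*(-18) + 146*(-18))/(2 + (-18)² + 146*(-18)) - 35878 = 3*(21316 - 14454 + 1782 - 2628)/(2 + 324 - 2628) - 35878 = 3*6016/(-2302) - 35878 = 3*(-1/2302)*6016 - 35878 = -9024/1151 - 35878 = -41304602/1151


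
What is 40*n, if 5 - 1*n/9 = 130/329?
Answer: 545400/329 ≈ 1657.8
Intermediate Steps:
n = 13635/329 (n = 45 - 1170/329 = 13635/329 ≈ 41.444)
40*n = 40*(13635/329) = 545400/329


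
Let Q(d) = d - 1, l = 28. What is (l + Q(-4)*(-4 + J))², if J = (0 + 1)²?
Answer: 1849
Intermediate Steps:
Q(d) = -1 + d
J = 1 (J = 1² = 1)
(l + Q(-4)*(-4 + J))² = (28 + (-1 - 4)*(-4 + 1))² = (28 - 5*(-3))² = (28 + 15)² = 43² = 1849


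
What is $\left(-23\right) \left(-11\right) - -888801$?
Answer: $889054$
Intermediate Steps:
$\left(-23\right) \left(-11\right) - -888801 = 253 + 888801 = 889054$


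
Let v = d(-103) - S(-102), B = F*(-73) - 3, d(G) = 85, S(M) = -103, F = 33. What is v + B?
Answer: -2224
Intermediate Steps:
B = -2412 (B = 33*(-73) - 3 = -2409 - 3 = -2412)
v = 188 (v = 85 - 1*(-103) = 85 + 103 = 188)
v + B = 188 - 2412 = -2224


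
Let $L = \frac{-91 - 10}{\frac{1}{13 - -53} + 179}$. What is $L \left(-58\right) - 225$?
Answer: $- \frac{2271747}{11815} \approx -192.28$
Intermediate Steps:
$L = - \frac{6666}{11815}$ ($L = \frac{-91 + \left(-11 + 1\right)}{\frac{1}{13 + 53} + 179} = \frac{-91 - 10}{\frac{1}{66} + 179} = - \frac{101}{\frac{1}{66} + 179} = - \frac{101}{\frac{11815}{66}} = \left(-101\right) \frac{66}{11815} = - \frac{6666}{11815} \approx -0.5642$)
$L \left(-58\right) - 225 = \left(- \frac{6666}{11815}\right) \left(-58\right) - 225 = \frac{386628}{11815} - 225 = - \frac{2271747}{11815}$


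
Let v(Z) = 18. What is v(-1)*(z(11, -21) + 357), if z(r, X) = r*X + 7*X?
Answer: -378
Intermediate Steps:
z(r, X) = 7*X + X*r (z(r, X) = X*r + 7*X = 7*X + X*r)
v(-1)*(z(11, -21) + 357) = 18*(-21*(7 + 11) + 357) = 18*(-21*18 + 357) = 18*(-378 + 357) = 18*(-21) = -378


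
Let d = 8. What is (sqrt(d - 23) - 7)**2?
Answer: (7 - I*sqrt(15))**2 ≈ 34.0 - 54.222*I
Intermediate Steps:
(sqrt(d - 23) - 7)**2 = (sqrt(8 - 23) - 7)**2 = (sqrt(-15) - 7)**2 = (I*sqrt(15) - 7)**2 = (-7 + I*sqrt(15))**2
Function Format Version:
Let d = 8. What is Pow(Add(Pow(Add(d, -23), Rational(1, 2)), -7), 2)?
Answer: Pow(Add(7, Mul(-1, I, Pow(15, Rational(1, 2)))), 2) ≈ Add(34.000, Mul(-54.222, I))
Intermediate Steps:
Pow(Add(Pow(Add(d, -23), Rational(1, 2)), -7), 2) = Pow(Add(Pow(Add(8, -23), Rational(1, 2)), -7), 2) = Pow(Add(Pow(-15, Rational(1, 2)), -7), 2) = Pow(Add(Mul(I, Pow(15, Rational(1, 2))), -7), 2) = Pow(Add(-7, Mul(I, Pow(15, Rational(1, 2)))), 2)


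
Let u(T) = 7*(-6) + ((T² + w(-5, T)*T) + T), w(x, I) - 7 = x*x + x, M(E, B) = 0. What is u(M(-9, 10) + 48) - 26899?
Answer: -23293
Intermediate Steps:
w(x, I) = 7 + x + x² (w(x, I) = 7 + (x*x + x) = 7 + (x² + x) = 7 + (x + x²) = 7 + x + x²)
u(T) = -42 + T² + 28*T (u(T) = 7*(-6) + ((T² + (7 - 5 + (-5)²)*T) + T) = -42 + ((T² + (7 - 5 + 25)*T) + T) = -42 + ((T² + 27*T) + T) = -42 + (T² + 28*T) = -42 + T² + 28*T)
u(M(-9, 10) + 48) - 26899 = (-42 + (0 + 48)² + 28*(0 + 48)) - 26899 = (-42 + 48² + 28*48) - 26899 = (-42 + 2304 + 1344) - 26899 = 3606 - 26899 = -23293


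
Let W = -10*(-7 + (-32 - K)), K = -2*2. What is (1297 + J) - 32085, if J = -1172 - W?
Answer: -32310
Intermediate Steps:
K = -4
W = 350 (W = -10*(-7 + (-32 - 1*(-4))) = -10*(-7 + (-32 + 4)) = -10*(-7 - 28) = -10*(-35) = 350)
J = -1522 (J = -1172 - 1*350 = -1172 - 350 = -1522)
(1297 + J) - 32085 = (1297 - 1522) - 32085 = -225 - 32085 = -32310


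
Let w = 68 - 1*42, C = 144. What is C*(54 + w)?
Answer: 11520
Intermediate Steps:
w = 26 (w = 68 - 42 = 26)
C*(54 + w) = 144*(54 + 26) = 144*80 = 11520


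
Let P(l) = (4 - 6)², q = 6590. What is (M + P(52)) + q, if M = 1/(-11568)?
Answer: 76279391/11568 ≈ 6594.0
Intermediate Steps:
M = -1/11568 ≈ -8.6445e-5
P(l) = 4 (P(l) = (-2)² = 4)
(M + P(52)) + q = (-1/11568 + 4) + 6590 = 46271/11568 + 6590 = 76279391/11568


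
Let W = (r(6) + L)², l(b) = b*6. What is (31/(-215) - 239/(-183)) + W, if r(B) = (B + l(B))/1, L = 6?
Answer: 90696592/39345 ≈ 2305.2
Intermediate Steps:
l(b) = 6*b
r(B) = 7*B (r(B) = (B + 6*B)/1 = (7*B)*1 = 7*B)
W = 2304 (W = (7*6 + 6)² = (42 + 6)² = 48² = 2304)
(31/(-215) - 239/(-183)) + W = (31/(-215) - 239/(-183)) + 2304 = (31*(-1/215) - 239*(-1/183)) + 2304 = (-31/215 + 239/183) + 2304 = 45712/39345 + 2304 = 90696592/39345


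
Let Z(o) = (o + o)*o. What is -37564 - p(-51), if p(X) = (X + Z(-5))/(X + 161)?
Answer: -4132039/110 ≈ -37564.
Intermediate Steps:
Z(o) = 2*o**2 (Z(o) = (2*o)*o = 2*o**2)
p(X) = (50 + X)/(161 + X) (p(X) = (X + 2*(-5)**2)/(X + 161) = (X + 2*25)/(161 + X) = (X + 50)/(161 + X) = (50 + X)/(161 + X))
-37564 - p(-51) = -37564 - (50 - 51)/(161 - 51) = -37564 - (-1)/110 = -37564 - 1*(-1/110) = -37564 + 1/110 = -4132039/110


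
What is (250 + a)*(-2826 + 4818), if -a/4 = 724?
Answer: -5270832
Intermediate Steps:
a = -2896 (a = -4*724 = -2896)
(250 + a)*(-2826 + 4818) = (250 - 2896)*(-2826 + 4818) = -2646*1992 = -5270832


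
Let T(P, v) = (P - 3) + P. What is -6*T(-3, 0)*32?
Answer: 1728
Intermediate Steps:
T(P, v) = -3 + 2*P (T(P, v) = (-3 + P) + P = -3 + 2*P)
-6*T(-3, 0)*32 = -6*(-3 + 2*(-3))*32 = -6*(-3 - 6)*32 = -6*(-9)*32 = 54*32 = 1728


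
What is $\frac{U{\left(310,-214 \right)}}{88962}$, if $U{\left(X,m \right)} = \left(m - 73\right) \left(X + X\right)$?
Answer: $- \frac{88970}{44481} \approx -2.0002$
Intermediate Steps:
$U{\left(X,m \right)} = 2 X \left(-73 + m\right)$ ($U{\left(X,m \right)} = \left(m - 73\right) 2 X = \left(-73 + m\right) 2 X = 2 X \left(-73 + m\right)$)
$\frac{U{\left(310,-214 \right)}}{88962} = \frac{2 \cdot 310 \left(-73 - 214\right)}{88962} = 2 \cdot 310 \left(-287\right) \frac{1}{88962} = \left(-177940\right) \frac{1}{88962} = - \frac{88970}{44481}$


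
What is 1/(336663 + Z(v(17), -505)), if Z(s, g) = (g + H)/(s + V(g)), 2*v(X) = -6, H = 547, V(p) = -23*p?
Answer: 5806/1954665399 ≈ 2.9703e-6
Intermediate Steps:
v(X) = -3 (v(X) = (1/2)*(-6) = -3)
Z(s, g) = (547 + g)/(s - 23*g) (Z(s, g) = (g + 547)/(s - 23*g) = (547 + g)/(s - 23*g))
1/(336663 + Z(v(17), -505)) = 1/(336663 + (547 - 505)/(-3 - 23*(-505))) = 1/(336663 + 42/(-3 + 11615)) = 1/(336663 + 42/11612) = 1/(336663 + (1/11612)*42) = 1/(336663 + 21/5806) = 1/(1954665399/5806) = 5806/1954665399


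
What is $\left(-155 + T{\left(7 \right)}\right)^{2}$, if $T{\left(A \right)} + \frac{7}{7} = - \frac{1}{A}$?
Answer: $\frac{1194649}{49} \approx 24381.0$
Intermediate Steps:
$T{\left(A \right)} = -1 - \frac{1}{A}$
$\left(-155 + T{\left(7 \right)}\right)^{2} = \left(-155 + \frac{-1 - 7}{7}\right)^{2} = \left(-155 + \frac{1}{7} \left(-8\right)\right)^{2} = \left(-155 - \frac{8}{7}\right)^{2} = \left(- \frac{1093}{7}\right)^{2} = \frac{1194649}{49}$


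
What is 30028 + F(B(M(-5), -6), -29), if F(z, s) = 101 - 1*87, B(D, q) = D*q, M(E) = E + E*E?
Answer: 30042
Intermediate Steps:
M(E) = E + E²
F(z, s) = 14 (F(z, s) = 101 - 87 = 14)
30028 + F(B(M(-5), -6), -29) = 30028 + 14 = 30042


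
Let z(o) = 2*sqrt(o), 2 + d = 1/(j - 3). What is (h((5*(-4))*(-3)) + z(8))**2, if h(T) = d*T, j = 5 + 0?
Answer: 8132 - 720*sqrt(2) ≈ 7113.8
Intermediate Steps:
j = 5
d = -3/2 (d = -2 + 1/(5 - 3) = -2 + 1/2 = -3/2 ≈ -1.5000)
h(T) = -3*T/2
(h((5*(-4))*(-3)) + z(8))**2 = (-3*5*(-4)*(-3)/2 + 2*sqrt(8))**2 = (-(-30)*(-3) + 2*(2*sqrt(2)))**2 = (-3/2*60 + 4*sqrt(2))**2 = (-90 + 4*sqrt(2))**2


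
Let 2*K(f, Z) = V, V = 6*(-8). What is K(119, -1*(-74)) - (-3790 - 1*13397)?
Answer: 17163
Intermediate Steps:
V = -48
K(f, Z) = -24 (K(f, Z) = (½)*(-48) = -24)
K(119, -1*(-74)) - (-3790 - 1*13397) = -24 - (-3790 - 1*13397) = -24 - (-3790 - 13397) = -24 - 1*(-17187) = -24 + 17187 = 17163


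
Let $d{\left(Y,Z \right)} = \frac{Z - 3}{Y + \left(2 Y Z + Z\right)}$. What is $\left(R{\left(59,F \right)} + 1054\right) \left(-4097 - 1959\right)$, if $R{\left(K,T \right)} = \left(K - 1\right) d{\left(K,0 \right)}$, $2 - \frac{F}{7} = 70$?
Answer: $- \frac{375544672}{59} \approx -6.3652 \cdot 10^{6}$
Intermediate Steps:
$F = -476$ ($F = 14 - 490 = -476$)
$d{\left(Y,Z \right)} = \frac{-3 + Z}{Y + Z + 2 Y Z}$ ($d{\left(Y,Z \right)} = \frac{-3 + Z}{Y + \left(2 Y Z + Z\right)} = \frac{-3 + Z}{Y + \left(Z + 2 Y Z\right)} = \frac{-3 + Z}{Y + Z + 2 Y Z}$)
$R{\left(K,T \right)} = - \frac{3 \left(-1 + K\right)}{K}$ ($R{\left(K,T \right)} = \left(K - 1\right) \frac{-3 + 0}{K + 0 + 2 K 0} = \left(-1 + K\right) \frac{1}{K + 0 + 0} \left(-3\right) = \left(-1 + K\right) \frac{1}{K} \left(-3\right) = \left(-1 + K\right) \left(- \frac{3}{K}\right) = - \frac{3 \left(-1 + K\right)}{K}$)
$\left(R{\left(59,F \right)} + 1054\right) \left(-4097 - 1959\right) = \left(\left(-3 + \frac{3}{59}\right) + 1054\right) \left(-4097 - 1959\right) = \left(\left(-3 + 3 \cdot \frac{1}{59}\right) + 1054\right) \left(-6056\right) = \left(\left(-3 + \frac{3}{59}\right) + 1054\right) \left(-6056\right) = \left(- \frac{174}{59} + 1054\right) \left(-6056\right) = \frac{62012}{59} \left(-6056\right) = - \frac{375544672}{59}$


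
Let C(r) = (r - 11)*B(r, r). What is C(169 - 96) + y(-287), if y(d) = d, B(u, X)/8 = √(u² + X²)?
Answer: -287 + 36208*√2 ≈ 50919.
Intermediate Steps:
B(u, X) = 8*√(X² + u²) (B(u, X) = 8*√(u² + X²) = 8*√(X² + u²))
C(r) = 8*√2*√(r²)*(-11 + r) (C(r) = (r - 11)*(8*√(r² + r²)) = (-11 + r)*(8*√(2*r²)) = (-11 + r)*(8*(√2*√(r²))) = (-11 + r)*(8*√2*√(r²)) = 8*√2*√(r²)*(-11 + r))
C(169 - 96) + y(-287) = 8*√2*√((169 - 96)²)*(-11 + (169 - 96)) - 287 = 8*√2*√(73²)*(-11 + 73) - 287 = 8*√2*√5329*62 - 287 = 8*√2*73*62 - 287 = 36208*√2 - 287 = -287 + 36208*√2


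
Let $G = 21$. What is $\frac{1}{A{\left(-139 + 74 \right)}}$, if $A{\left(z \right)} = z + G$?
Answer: $- \frac{1}{44} \approx -0.022727$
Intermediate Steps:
$A{\left(z \right)} = 21 + z$ ($A{\left(z \right)} = z + 21 = 21 + z$)
$\frac{1}{A{\left(-139 + 74 \right)}} = \frac{1}{21 + \left(-139 + 74\right)} = \frac{1}{21 - 65} = \frac{1}{-44} = - \frac{1}{44}$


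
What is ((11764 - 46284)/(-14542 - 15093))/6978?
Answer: 3452/20679303 ≈ 0.00016693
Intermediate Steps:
((11764 - 46284)/(-14542 - 15093))/6978 = -34520/(-29635)*(1/6978) = -34520*(-1/29635)*(1/6978) = (6904/5927)*(1/6978) = 3452/20679303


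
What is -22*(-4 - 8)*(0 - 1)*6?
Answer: -1584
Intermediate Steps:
-22*(-4 - 8)*(0 - 1)*6 = -(-264)*(-1*6) = -(-264)*(-6) = -22*72 = -1584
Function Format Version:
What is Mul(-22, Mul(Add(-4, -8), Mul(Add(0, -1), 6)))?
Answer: -1584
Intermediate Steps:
Mul(-22, Mul(Add(-4, -8), Mul(Add(0, -1), 6))) = Mul(-22, Mul(-12, Mul(-1, 6))) = Mul(-22, Mul(-12, -6)) = Mul(-22, 72) = -1584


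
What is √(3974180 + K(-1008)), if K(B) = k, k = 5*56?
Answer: 2*√993615 ≈ 1993.6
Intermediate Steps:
k = 280
K(B) = 280
√(3974180 + K(-1008)) = √(3974180 + 280) = √3974460 = 2*√993615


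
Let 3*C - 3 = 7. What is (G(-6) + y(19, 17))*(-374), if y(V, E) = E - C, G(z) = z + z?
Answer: -1870/3 ≈ -623.33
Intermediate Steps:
C = 10/3 (C = 1 + (1/3)*7 = 1 + 7/3 = 10/3 ≈ 3.3333)
G(z) = 2*z
y(V, E) = -10/3 + E (y(V, E) = E - 1*10/3 = E - 10/3 = -10/3 + E)
(G(-6) + y(19, 17))*(-374) = (2*(-6) + (-10/3 + 17))*(-374) = (-12 + 41/3)*(-374) = (5/3)*(-374) = -1870/3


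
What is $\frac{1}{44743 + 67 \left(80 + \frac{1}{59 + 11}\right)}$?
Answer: $\frac{70}{3507277} \approx 1.9959 \cdot 10^{-5}$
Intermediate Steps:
$\frac{1}{44743 + 67 \left(80 + \frac{1}{59 + 11}\right)} = \frac{1}{44743 + 67 \left(80 + \frac{1}{70}\right)} = \frac{1}{44743 + 67 \cdot \frac{5601}{70}} = \frac{1}{44743 + \frac{375267}{70}} = \frac{1}{\frac{3507277}{70}} = \frac{70}{3507277}$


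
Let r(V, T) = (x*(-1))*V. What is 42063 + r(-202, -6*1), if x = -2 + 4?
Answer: 42467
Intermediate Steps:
x = 2
r(V, T) = -2*V (r(V, T) = (2*(-1))*V = -2*V)
42063 + r(-202, -6*1) = 42063 - 2*(-202) = 42063 + 404 = 42467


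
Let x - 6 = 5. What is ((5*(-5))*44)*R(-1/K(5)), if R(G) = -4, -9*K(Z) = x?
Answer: 4400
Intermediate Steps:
x = 11 (x = 6 + 5 = 11)
K(Z) = -11/9 (K(Z) = -1/9*11 = -11/9)
((5*(-5))*44)*R(-1/K(5)) = ((5*(-5))*44)*(-4) = -25*44*(-4) = -1100*(-4) = 4400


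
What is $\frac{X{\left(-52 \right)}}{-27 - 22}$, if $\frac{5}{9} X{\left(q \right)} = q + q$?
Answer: $\frac{936}{245} \approx 3.8204$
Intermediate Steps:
$X{\left(q \right)} = \frac{18 q}{5}$ ($X{\left(q \right)} = \frac{9 \left(q + q\right)}{5} = \frac{9 \cdot 2 q}{5} = \frac{18 q}{5}$)
$\frac{X{\left(-52 \right)}}{-27 - 22} = \frac{\frac{18}{5} \left(-52\right)}{-27 - 22} = - \frac{936}{5 \left(-49\right)} = \left(- \frac{936}{5}\right) \left(- \frac{1}{49}\right) = \frac{936}{245}$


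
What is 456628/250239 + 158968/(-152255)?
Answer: 29743902788/38100138945 ≈ 0.78068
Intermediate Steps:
456628/250239 + 158968/(-152255) = 456628*(1/250239) + 158968*(-1/152255) = 456628/250239 - 158968/152255 = 29743902788/38100138945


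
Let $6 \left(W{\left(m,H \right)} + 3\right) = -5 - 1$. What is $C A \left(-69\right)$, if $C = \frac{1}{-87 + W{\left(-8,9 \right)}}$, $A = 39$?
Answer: $\frac{207}{7} \approx 29.571$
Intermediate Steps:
$W{\left(m,H \right)} = -4$ ($W{\left(m,H \right)} = -3 + \frac{-5 - 1}{6} = -3 + \frac{1}{6} \left(-6\right) = -3 - 1 = -4$)
$C = - \frac{1}{91}$ ($C = \frac{1}{-87 - 4} = \frac{1}{-91} = - \frac{1}{91} \approx -0.010989$)
$C A \left(-69\right) = \left(- \frac{1}{91}\right) 39 \left(-69\right) = \left(- \frac{3}{7}\right) \left(-69\right) = \frac{207}{7}$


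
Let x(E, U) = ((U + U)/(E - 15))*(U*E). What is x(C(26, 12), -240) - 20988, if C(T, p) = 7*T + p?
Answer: 18591948/179 ≈ 1.0387e+5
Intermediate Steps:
C(T, p) = p + 7*T
x(E, U) = 2*E*U²/(-15 + E) (x(E, U) = ((2*U)/(-15 + E))*(E*U) = (2*U/(-15 + E))*(E*U) = 2*E*U²/(-15 + E))
x(C(26, 12), -240) - 20988 = 2*(12 + 7*26)*(-240)²/(-15 + (12 + 7*26)) - 20988 = 2*(12 + 182)*57600/(-15 + (12 + 182)) - 20988 = 2*194*57600/(-15 + 194) - 20988 = 2*194*57600/179 - 20988 = 2*194*57600*(1/179) - 20988 = 22348800/179 - 20988 = 18591948/179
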